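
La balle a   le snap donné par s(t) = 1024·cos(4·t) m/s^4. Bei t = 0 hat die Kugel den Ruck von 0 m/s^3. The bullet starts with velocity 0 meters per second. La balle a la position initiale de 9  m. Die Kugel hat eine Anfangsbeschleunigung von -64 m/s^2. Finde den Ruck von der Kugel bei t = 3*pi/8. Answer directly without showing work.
j(3*pi/8) = -256.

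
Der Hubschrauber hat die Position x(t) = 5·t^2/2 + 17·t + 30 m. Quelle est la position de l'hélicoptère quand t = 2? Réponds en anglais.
We have position x(t) = 5·t^2/2 + 17·t + 30. Substituting t = 2: x(2) = 74.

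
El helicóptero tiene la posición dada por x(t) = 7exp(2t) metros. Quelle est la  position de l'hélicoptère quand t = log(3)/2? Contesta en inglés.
Using x(t) = 7·exp(2·t) and substituting t = log(3)/2, we find x = 21.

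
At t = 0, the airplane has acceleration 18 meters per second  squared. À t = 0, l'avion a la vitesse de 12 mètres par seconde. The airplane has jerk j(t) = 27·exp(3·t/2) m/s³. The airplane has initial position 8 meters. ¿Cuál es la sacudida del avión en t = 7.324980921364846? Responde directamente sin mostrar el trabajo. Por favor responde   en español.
En t = 7.324980921364846, j = 1596474.38741965.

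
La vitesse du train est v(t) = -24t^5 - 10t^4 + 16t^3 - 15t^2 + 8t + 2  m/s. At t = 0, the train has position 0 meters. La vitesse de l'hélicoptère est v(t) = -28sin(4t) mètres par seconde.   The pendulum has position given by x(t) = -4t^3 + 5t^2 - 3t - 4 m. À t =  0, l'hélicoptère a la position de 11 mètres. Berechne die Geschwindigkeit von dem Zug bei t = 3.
Aus der Gleichung für die Geschwindigkeit v(t) = -24·t^5 - 10·t^4 + 16·t^3 - 15·t^2 + 8·t + 2, setzen wir t = 3 ein und erhalten v = -6319.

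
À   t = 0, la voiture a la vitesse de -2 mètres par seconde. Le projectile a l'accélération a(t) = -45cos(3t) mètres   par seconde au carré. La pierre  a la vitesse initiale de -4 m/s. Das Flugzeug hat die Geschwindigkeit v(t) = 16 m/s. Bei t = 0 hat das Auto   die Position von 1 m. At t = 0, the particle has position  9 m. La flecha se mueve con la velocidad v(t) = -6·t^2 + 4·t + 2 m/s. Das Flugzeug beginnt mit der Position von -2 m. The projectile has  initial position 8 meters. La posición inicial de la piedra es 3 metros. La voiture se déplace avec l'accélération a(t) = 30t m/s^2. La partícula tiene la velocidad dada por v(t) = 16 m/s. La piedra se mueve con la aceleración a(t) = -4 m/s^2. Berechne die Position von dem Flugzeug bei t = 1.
Wir müssen unsere Gleichung für die Geschwindigkeit v(t) = 16 1-mal integrieren. Die Stammfunktion von der Geschwindigkeit, mit x(0) = -2, ergibt die Position: x(t) = 16·t - 2. Aus der Gleichung für die Position x(t) = 16·t - 2, setzen wir t = 1 ein und erhalten x = 14.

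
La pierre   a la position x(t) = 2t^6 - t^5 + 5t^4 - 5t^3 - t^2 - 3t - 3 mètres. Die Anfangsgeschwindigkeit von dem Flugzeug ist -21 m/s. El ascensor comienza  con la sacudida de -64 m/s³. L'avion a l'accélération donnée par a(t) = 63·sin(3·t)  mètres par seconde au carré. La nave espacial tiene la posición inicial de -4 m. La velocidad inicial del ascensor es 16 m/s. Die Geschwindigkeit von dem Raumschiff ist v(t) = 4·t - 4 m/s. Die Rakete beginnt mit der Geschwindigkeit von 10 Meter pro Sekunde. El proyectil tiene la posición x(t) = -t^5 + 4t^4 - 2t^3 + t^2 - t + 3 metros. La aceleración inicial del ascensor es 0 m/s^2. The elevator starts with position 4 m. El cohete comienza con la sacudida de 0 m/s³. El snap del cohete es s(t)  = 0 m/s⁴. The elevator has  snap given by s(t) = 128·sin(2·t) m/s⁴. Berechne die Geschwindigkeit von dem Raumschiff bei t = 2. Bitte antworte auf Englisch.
We have velocity v(t) = 4·t - 4. Substituting t = 2: v(2) = 4.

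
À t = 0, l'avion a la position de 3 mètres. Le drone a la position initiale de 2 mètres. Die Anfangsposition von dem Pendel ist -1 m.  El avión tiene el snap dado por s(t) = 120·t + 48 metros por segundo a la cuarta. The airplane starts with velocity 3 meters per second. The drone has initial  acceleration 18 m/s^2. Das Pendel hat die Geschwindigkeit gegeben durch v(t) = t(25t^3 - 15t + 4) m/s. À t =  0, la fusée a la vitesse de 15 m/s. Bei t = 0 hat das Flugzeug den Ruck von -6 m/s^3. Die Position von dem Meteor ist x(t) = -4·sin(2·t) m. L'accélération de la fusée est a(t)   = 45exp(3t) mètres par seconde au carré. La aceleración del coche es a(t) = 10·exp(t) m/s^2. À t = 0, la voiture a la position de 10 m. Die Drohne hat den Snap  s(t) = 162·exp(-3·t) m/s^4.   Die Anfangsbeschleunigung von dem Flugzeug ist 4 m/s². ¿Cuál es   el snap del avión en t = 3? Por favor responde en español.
Usando s(t) = 120·t + 48 y sustituyendo t = 3, encontramos s = 408.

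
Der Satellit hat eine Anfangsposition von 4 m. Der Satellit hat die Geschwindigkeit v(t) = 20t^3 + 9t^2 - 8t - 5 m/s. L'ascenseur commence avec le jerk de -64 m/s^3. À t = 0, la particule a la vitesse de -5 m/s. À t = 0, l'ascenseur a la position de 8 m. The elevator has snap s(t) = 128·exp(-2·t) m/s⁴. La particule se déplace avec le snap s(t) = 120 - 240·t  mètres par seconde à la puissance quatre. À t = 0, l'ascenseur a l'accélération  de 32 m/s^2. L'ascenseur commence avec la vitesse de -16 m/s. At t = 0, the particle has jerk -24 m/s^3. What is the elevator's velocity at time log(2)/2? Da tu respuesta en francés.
Nous devons intégrer notre équation du snap s(t) = 128·exp(-2·t) 3 fois. La primitive du snap est le jerk. En utilisant j(0) = -64, nous obtenons j(t) = -64·exp(-2·t). La primitive du jerk, avec a(0) = 32, donne l'accélération: a(t) = 32·exp(-2·t). En intégrant l'accélération et en utilisant la condition initiale v(0) = -16, nous obtenons v(t) = -16·exp(-2·t). En utilisant v(t) = -16·exp(-2·t) et en substituant t = log(2)/2, nous trouvons v = -8.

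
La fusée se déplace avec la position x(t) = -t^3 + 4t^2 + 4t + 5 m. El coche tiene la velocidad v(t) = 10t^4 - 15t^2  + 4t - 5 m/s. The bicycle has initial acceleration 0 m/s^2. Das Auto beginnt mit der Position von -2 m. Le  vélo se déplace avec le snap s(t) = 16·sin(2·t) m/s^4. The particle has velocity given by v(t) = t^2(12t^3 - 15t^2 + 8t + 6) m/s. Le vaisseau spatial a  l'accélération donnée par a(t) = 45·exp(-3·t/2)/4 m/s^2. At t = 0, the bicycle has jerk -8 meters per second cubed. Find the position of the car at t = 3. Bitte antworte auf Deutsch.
Um dies zu lösen, müssen wir 1 Stammfunktion unserer Gleichung für die Geschwindigkeit v(t) = 10·t^4 - 15·t^2 + 4·t - 5 finden. Die Stammfunktion von der Geschwindigkeit ist die Position. Mit x(0) = -2 erhalten wir x(t) = 2·t^5 - 5·t^3 + 2·t^2 - 5·t - 2. Mit x(t) = 2·t^5 - 5·t^3 + 2·t^2 - 5·t - 2 und Einsetzen von t = 3, finden wir x = 352.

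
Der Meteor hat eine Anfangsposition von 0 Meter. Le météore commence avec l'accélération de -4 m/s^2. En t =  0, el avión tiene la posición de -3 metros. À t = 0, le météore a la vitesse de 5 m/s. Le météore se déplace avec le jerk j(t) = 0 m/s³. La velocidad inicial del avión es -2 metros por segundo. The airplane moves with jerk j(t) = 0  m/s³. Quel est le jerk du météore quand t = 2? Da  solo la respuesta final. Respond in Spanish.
En t = 2, j = 0.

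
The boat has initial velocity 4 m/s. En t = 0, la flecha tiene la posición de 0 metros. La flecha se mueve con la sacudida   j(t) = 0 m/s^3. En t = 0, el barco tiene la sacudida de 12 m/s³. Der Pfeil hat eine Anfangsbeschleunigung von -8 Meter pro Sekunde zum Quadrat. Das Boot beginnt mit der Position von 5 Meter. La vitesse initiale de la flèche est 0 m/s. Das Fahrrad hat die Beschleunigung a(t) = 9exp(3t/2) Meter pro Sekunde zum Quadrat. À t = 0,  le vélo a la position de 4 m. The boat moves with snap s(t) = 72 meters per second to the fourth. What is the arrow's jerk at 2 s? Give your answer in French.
En utilisant j(t) = 0 et en substituant t = 2, nous trouvons j = 0.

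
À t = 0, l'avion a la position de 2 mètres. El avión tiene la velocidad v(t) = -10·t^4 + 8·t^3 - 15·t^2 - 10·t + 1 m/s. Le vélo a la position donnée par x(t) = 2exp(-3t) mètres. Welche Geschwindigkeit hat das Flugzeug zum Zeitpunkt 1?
Mit v(t) = -10·t^4 + 8·t^3 - 15·t^2 - 10·t + 1 und Einsetzen von t = 1, finden wir v = -26.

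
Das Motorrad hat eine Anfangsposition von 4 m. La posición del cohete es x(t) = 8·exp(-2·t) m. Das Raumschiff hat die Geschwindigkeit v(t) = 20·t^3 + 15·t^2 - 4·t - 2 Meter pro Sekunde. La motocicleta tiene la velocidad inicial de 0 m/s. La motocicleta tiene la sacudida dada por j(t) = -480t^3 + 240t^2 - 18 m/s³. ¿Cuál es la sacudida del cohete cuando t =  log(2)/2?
Partiendo de la posición x(t) = 8·exp(-2·t), tomamos 3 derivadas. La derivada de la posición da la velocidad: v(t) = -16·exp(-2·t). Derivando la velocidad, obtenemos la aceleración: a(t) = 32·exp(-2·t). Tomando d/dt de a(t), encontramos j(t) = -64·exp(-2·t). Usando j(t) = -64·exp(-2·t) y sustituyendo t = log(2)/2, encontramos j = -32.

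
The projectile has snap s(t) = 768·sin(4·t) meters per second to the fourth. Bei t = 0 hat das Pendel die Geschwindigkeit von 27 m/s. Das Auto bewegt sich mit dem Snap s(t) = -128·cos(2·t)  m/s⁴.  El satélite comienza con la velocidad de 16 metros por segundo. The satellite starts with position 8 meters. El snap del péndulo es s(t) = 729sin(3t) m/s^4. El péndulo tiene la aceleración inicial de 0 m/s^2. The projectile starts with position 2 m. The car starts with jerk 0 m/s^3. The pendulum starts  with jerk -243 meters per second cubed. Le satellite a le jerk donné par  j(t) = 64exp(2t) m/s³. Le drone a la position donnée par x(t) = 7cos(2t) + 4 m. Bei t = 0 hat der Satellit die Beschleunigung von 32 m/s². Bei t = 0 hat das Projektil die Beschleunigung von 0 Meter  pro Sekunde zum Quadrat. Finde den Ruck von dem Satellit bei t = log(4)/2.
Wir haben den Ruck j(t) = 64·exp(2·t). Durch Einsetzen von t = log(4)/2: j(log(4)/2) = 256.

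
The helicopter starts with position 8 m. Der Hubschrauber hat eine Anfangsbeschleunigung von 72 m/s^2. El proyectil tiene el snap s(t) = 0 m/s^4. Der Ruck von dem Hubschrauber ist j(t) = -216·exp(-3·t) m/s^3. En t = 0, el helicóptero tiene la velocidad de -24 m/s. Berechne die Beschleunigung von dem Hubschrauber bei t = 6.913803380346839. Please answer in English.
We must find the antiderivative of our jerk equation j(t) = -216·exp(-3·t) 1 time. The antiderivative of jerk is acceleration. Using a(0) = 72, we get a(t) = 72·exp(-3·t). From the given acceleration equation a(t) = 72·exp(-3·t), we substitute t = 6.913803380346839 to get a = 7.07053905162624E-8.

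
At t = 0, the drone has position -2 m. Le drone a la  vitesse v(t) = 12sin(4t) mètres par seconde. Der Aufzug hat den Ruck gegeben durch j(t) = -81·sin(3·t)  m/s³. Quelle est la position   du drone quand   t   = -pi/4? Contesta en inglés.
Starting from velocity v(t) = 12·sin(4·t), we take 1 antiderivative. Taking ∫v(t)dt and applying x(0) = -2, we find x(t) = 1 - 3·cos(4·t). From the given position equation x(t) = 1 - 3·cos(4·t), we substitute t = -pi/4 to get x = 4.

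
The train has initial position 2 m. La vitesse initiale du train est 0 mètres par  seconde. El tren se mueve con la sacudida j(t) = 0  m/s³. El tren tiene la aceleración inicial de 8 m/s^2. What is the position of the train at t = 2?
To find the answer, we compute 3 integrals of j(t) = 0. Finding the integral of j(t) and using a(0) = 8: a(t) = 8. Taking ∫a(t)dt and applying v(0) = 0, we find v(t) = 8·t. The antiderivative of velocity is position. Using x(0) = 2, we get x(t) = 4·t^2 + 2. We have position x(t) = 4·t^2 + 2. Substituting t = 2: x(2) = 18.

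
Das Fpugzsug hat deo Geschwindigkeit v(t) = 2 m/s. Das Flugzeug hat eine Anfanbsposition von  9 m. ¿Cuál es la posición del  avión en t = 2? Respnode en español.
Para resolver esto, necesitamos tomar 1 integral de nuestra ecuación de la velocidad v(t) = 2. La antiderivada de la velocidad, con x(0) = 9, da la posición: x(t) = 2·t + 9. Tenemos la posición x(t) = 2·t + 9. Sustituyendo t = 2: x(2) = 13.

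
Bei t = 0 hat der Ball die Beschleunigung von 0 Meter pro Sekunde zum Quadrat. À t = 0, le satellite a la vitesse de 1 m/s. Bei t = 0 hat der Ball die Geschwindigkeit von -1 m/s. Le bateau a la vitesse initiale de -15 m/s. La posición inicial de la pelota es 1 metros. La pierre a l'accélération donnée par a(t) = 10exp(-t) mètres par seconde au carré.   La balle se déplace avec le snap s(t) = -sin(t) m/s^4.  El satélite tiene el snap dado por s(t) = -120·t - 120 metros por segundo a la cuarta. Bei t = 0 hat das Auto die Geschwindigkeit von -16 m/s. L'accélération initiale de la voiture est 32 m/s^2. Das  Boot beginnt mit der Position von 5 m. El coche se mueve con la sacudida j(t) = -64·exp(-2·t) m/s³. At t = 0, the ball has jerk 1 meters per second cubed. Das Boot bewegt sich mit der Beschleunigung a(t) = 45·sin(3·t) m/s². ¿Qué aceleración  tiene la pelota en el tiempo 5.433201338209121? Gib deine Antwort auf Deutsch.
Wir müssen unsere Gleichung für den Snap s(t) = -sin(t) 2-mal integrieren. Mit ∫s(t)dt und Anwendung von j(0) = 1, finden wir j(t) = cos(t). Die Stammfunktion von dem Ruck, mit a(0) = 0, ergibt die Beschleunigung: a(t) = sin(t). Wir haben die Beschleunigung a(t) = sin(t). Durch Einsetzen von t = 5.433201338209121: a(5.433201338209121) = -0.751269824834452.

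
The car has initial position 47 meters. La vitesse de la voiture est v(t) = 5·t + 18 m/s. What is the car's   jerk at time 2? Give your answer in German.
Um dies zu lösen, müssen wir 2 Ableitungen unserer Gleichung für die Geschwindigkeit v(t) = 5·t + 18 nehmen. Mit d/dt von v(t) finden wir a(t) = 5. Mit d/dt von a(t) finden wir j(t) = 0. Wir haben den Ruck j(t) = 0. Durch Einsetzen von t = 2: j(2) = 0.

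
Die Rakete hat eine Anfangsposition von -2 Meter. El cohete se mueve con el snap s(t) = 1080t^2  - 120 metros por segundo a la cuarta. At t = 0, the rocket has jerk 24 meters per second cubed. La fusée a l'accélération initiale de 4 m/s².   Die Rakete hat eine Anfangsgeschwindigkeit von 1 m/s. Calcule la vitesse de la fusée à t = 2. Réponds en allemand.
Ausgehend von dem Snap s(t) = 1080·t^2 - 120, nehmen wir 3 Stammfunktionen. Das Integral von dem Snap, mit j(0) = 24, ergibt den Ruck: j(t) = 360·t^3 - 120·t + 24. Mit ∫j(t)dt und Anwendung von a(0) = 4, finden wir a(t) = 90·t^4 - 60·t^2 + 24·t + 4. Das Integral von der Beschleunigung ist die Geschwindigkeit. Mit v(0) = 1 erhalten wir v(t) = 18·t^5 - 20·t^3 + 12·t^2 + 4·t + 1. Aus der Gleichung für die Geschwindigkeit v(t) = 18·t^5 - 20·t^3 + 12·t^2 + 4·t + 1, setzen wir t = 2 ein und erhalten v = 473.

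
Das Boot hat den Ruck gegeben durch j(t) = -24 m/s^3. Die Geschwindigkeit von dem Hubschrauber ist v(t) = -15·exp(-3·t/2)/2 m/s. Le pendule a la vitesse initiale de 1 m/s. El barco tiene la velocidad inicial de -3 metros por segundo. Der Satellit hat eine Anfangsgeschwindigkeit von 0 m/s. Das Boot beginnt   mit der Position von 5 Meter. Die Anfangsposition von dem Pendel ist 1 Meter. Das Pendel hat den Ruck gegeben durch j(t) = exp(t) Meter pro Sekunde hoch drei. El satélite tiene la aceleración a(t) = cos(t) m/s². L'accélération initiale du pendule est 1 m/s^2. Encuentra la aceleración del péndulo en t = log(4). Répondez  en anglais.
We must find the integral of our jerk equation j(t) = exp(t) 1 time. Integrating jerk and using the initial condition a(0) = 1, we get a(t) = exp(t). Using a(t) = exp(t) and substituting t = log(4), we find a = 4.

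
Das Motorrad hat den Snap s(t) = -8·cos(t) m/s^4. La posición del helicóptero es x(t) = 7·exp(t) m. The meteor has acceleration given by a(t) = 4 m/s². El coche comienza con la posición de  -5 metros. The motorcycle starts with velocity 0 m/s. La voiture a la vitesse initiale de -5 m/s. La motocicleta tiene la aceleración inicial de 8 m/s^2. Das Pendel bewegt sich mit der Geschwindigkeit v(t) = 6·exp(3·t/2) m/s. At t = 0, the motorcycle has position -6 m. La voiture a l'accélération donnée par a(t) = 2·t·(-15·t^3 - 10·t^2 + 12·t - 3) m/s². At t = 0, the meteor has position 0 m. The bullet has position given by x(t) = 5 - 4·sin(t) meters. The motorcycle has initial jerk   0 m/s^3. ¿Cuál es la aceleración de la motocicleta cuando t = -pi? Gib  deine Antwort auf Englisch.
Starting from snap s(t) = -8·cos(t), we take 2 antiderivatives. Integrating snap and using the initial condition j(0) = 0, we get j(t) = -8·sin(t). Taking ∫j(t)dt and applying a(0) = 8, we find a(t) = 8·cos(t). We have acceleration a(t) = 8·cos(t). Substituting t = -pi: a(-pi) = -8.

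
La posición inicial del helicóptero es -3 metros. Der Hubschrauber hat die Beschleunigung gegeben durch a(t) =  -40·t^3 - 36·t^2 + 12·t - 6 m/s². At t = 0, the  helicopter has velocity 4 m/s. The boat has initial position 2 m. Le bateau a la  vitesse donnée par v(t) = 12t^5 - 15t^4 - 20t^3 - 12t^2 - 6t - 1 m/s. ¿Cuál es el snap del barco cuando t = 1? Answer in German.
Wir müssen unsere Gleichung für die Geschwindigkeit v(t) = 12·t^5 - 15·t^4 - 20·t^3 - 12·t^2 - 6·t - 1 3-mal ableiten. Mit d/dt von v(t) finden wir a(t) = 60·t^4 - 60·t^3 - 60·t^2 - 24·t - 6. Die Ableitung von der Beschleunigung ergibt den Ruck: j(t) = 240·t^3 - 180·t^2 - 120·t - 24. Die Ableitung von dem Ruck ergibt den Snap: s(t) = 720·t^2 - 360·t - 120. Aus der Gleichung für den Snap s(t) = 720·t^2 - 360·t - 120, setzen wir t = 1 ein und erhalten s = 240.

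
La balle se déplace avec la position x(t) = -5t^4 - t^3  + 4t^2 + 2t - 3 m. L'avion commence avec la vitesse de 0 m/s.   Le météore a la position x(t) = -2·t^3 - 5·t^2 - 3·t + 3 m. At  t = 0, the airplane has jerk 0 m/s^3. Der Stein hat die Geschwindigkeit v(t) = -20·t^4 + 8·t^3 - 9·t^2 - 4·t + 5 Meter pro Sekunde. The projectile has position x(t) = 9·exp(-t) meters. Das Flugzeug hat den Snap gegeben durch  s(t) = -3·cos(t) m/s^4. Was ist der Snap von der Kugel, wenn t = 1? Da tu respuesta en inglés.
To solve this, we need to take 4 derivatives of our position equation x(t) = -5·t^4 - t^3 + 4·t^2 + 2·t - 3. The derivative of position gives velocity: v(t) = -20·t^3 - 3·t^2 + 8·t + 2. Differentiating velocity, we get acceleration: a(t) = -60·t^2 - 6·t + 8. Differentiating acceleration, we get jerk: j(t) = -120·t - 6. Taking d/dt of j(t), we find s(t) = -120. We have snap s(t) = -120. Substituting t = 1: s(1) = -120.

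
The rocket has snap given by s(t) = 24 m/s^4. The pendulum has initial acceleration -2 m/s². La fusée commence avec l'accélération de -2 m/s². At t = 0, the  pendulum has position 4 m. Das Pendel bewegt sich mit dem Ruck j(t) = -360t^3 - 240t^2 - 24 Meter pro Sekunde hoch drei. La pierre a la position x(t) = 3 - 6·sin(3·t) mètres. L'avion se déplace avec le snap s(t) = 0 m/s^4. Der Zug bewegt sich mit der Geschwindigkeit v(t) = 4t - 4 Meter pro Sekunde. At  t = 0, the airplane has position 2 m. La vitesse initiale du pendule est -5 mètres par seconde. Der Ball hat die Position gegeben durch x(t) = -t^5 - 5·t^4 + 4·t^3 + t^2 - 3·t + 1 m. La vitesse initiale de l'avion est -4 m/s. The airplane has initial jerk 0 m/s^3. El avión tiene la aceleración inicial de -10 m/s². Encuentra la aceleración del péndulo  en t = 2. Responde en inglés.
We need to integrate our jerk equation j(t) = -360·t^3 - 240·t^2 - 24 1 time. Taking ∫j(t)dt and applying a(0) = -2, we find a(t) = -90·t^4 - 80·t^3 - 24·t - 2. We have acceleration a(t) = -90·t^4 - 80·t^3 - 24·t - 2. Substituting t = 2: a(2) = -2130.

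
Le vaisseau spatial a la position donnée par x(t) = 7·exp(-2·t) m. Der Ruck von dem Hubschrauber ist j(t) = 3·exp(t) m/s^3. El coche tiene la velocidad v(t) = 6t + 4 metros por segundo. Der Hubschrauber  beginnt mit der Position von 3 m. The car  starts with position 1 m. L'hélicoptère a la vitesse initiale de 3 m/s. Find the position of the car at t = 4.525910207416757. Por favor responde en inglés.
To find the answer, we compute 1 integral of v(t) = 6·t + 4. Finding the integral of v(t) and using x(0) = 1: x(t) = 3·t^2 + 4·t + 1. We have position x(t) = 3·t^2 + 4·t + 1. Substituting t = 4.525910207416757: x(4.525910207416757) = 80.5552304464646.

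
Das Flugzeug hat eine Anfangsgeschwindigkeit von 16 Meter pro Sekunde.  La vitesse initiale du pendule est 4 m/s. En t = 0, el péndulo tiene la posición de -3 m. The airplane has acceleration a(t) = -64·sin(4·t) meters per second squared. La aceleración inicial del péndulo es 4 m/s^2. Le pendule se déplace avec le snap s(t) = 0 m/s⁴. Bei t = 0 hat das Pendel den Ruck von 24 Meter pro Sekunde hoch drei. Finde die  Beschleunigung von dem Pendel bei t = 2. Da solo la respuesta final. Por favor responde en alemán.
a(2) = 52.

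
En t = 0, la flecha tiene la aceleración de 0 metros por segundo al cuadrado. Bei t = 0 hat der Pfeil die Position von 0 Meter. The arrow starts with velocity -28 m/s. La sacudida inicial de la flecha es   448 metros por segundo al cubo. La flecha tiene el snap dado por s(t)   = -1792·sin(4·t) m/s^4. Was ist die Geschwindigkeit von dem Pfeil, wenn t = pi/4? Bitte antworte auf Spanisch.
Para resolver esto, necesitamos tomar 3 antiderivadas de nuestra ecuación del snap s(t) = -1792·sin(4·t). Tomando ∫s(t)dt y aplicando j(0) = 448, encontramos j(t) = 448·cos(4·t). Integrando la sacudida y usando la condición inicial a(0) = 0, obtenemos a(t) = 112·sin(4·t). La antiderivada de la aceleración, con v(0) = -28, da la velocidad: v(t) = -28·cos(4·t). Usando v(t) = -28·cos(4·t) y sustituyendo t = pi/4, encontramos v = 28.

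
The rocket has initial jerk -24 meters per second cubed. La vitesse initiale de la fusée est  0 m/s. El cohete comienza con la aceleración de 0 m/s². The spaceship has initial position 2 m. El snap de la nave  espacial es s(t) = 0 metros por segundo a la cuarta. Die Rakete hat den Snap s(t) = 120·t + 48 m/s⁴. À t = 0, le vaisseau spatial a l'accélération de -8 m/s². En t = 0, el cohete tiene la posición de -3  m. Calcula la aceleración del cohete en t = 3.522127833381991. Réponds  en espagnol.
Partiendo del snap s(t) = 120·t + 48, tomamos 2 antiderivadas. Integrando el snap y usando la condición inicial j(0) = -24, obtenemos j(t) = 60·t^2 + 48·t - 24. Tomando ∫j(t)dt y aplicando a(0) = 0, encontramos a(t) = 4·t·(5·t^2 + 6·t - 6). De la ecuación de la aceleración a(t) = 4·t·(5·t^2 + 6·t - 6), sustituimos t = 3.522127833381991 para obtener a = 1087.06515823305.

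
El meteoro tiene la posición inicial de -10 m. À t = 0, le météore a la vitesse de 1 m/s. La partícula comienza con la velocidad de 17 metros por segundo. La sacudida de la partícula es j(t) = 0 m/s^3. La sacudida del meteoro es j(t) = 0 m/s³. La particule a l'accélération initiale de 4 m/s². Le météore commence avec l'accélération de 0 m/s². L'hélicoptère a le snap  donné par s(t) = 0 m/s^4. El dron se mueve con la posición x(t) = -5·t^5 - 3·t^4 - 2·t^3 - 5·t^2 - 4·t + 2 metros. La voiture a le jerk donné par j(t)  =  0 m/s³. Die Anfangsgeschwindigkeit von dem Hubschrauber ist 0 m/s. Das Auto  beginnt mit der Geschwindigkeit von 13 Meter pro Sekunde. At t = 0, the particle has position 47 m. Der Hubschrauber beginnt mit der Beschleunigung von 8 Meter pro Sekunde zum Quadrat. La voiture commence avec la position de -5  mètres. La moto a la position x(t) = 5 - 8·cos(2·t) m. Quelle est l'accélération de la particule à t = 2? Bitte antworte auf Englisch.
To solve this, we need to take 1 antiderivative of our jerk equation j(t) = 0. The integral of jerk is acceleration. Using a(0) = 4, we get a(t) = 4. From the given acceleration equation a(t) = 4, we substitute t = 2 to get a = 4.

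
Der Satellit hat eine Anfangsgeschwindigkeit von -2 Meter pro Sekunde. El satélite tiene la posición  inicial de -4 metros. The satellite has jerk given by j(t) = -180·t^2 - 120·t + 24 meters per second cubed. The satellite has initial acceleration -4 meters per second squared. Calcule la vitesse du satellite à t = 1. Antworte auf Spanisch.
Debemos encontrar la antiderivada de nuestra ecuación de la sacudida j(t) = -180·t^2 - 120·t + 24 2 veces. La antiderivada de la sacudida es la aceleración. Usando a(0) = -4, obtenemos a(t) = -60·t^3 - 60·t^2 + 24·t - 4. Tomando ∫a(t)dt y aplicando v(0) = -2, encontramos v(t) = -15·t^4 - 20·t^3 + 12·t^2 - 4·t - 2. Usando v(t) = -15·t^4 - 20·t^3 + 12·t^2 - 4·t - 2 y sustituyendo t = 1, encontramos v = -29.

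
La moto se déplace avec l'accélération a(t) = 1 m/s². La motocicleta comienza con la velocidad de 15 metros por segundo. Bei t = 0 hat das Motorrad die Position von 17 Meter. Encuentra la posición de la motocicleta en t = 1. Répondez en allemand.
Wir müssen unsere Gleichung für die Beschleunigung a(t) = 1 2-mal integrieren. Durch Integration von der Beschleunigung und Verwendung der Anfangsbedingung v(0) = 15, erhalten wir v(t) = t + 15. Die Stammfunktion von der Geschwindigkeit ist die Position. Mit x(0) = 17 erhalten wir x(t) = t^2/2 + 15·t + 17. Aus der Gleichung für die Position x(t) = t^2/2 + 15·t + 17, setzen wir t = 1 ein und erhalten x = 65/2.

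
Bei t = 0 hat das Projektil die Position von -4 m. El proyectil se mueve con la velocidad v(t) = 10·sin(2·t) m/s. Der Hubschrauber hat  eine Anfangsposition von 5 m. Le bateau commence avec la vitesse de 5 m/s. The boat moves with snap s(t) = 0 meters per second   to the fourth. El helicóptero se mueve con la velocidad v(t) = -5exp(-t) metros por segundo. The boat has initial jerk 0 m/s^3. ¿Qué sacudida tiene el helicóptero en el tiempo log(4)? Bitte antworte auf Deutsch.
Ausgehend von der Geschwindigkeit v(t) = -5·exp(-t), nehmen wir 2 Ableitungen. Mit d/dt von v(t) finden wir a(t) = 5·exp(-t). Mit d/dt von a(t) finden wir j(t) = -5·exp(-t). Aus der Gleichung für den Ruck j(t) = -5·exp(-t), setzen wir t = log(4) ein und erhalten j = -5/4.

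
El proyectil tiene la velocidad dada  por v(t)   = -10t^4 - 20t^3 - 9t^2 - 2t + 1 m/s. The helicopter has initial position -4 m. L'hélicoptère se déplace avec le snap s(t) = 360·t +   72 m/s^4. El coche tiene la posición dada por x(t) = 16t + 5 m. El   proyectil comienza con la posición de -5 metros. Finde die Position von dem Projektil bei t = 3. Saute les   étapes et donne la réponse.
Die Position bei t = 3 ist x = -983.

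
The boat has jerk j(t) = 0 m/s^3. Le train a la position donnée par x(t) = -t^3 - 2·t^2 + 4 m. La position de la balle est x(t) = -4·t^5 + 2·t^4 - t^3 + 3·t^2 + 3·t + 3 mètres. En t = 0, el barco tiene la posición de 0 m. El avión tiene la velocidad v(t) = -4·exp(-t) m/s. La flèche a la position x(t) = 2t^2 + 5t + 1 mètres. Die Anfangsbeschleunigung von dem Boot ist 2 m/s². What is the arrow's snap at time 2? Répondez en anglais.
We must differentiate our position equation x(t) = 2·t^2 + 5·t + 1 4 times. The derivative of position gives velocity: v(t) = 4·t + 5. The derivative of velocity gives acceleration: a(t) = 4. The derivative of acceleration gives jerk: j(t) = 0. The derivative of jerk gives snap: s(t) = 0. Using s(t) = 0 and substituting t = 2, we find s = 0.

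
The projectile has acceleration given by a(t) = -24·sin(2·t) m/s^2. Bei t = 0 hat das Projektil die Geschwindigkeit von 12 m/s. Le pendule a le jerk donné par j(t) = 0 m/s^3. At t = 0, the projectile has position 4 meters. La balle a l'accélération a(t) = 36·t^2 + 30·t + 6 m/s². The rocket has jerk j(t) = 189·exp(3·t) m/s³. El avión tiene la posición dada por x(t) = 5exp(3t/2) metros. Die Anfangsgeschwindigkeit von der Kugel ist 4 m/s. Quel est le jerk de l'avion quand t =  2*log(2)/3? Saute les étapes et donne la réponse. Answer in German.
Die Antwort ist 135/4.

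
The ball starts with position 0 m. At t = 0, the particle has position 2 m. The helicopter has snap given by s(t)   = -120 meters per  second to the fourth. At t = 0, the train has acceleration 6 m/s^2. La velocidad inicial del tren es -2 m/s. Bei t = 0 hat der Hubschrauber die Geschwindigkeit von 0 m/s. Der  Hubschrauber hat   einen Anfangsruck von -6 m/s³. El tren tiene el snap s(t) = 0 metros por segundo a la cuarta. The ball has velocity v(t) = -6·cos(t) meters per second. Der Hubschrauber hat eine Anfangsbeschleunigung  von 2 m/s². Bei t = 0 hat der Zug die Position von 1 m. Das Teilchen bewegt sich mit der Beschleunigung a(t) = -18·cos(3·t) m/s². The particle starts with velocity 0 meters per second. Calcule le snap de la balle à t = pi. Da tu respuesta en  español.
Partiendo de la velocidad v(t) = -6·cos(t), tomamos 3 derivadas. La derivada de la velocidad da la aceleración: a(t) = 6·sin(t). Derivando la aceleración, obtenemos la sacudida: j(t) = 6·cos(t). Tomando d/dt de j(t), encontramos s(t) = -6·sin(t). De la ecuación del snap s(t) = -6·sin(t), sustituimos t = pi para obtener s = 0.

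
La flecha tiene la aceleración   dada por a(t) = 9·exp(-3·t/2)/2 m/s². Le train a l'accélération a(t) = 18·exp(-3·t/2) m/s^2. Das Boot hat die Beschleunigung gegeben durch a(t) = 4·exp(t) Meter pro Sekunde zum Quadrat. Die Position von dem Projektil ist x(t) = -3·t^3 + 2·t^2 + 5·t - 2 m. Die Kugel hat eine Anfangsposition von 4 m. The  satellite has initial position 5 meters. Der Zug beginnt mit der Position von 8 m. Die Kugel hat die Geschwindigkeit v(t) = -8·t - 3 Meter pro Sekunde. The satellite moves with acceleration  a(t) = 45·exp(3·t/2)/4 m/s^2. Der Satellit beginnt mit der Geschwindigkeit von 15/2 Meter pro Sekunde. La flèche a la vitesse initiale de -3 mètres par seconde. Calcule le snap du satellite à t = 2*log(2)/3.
En partant de l'accélération a(t) = 45·exp(3·t/2)/4, nous prenons 2 dérivées. En prenant d/dt de a(t), nous trouvons j(t) = 135·exp(3·t/2)/8. La dérivée du jerk donne le snap: s(t) = 405·exp(3·t/2)/16. De l'équation du snap s(t) = 405·exp(3·t/2)/16, nous substituons t = 2*log(2)/3 pour obtenir s = 405/8.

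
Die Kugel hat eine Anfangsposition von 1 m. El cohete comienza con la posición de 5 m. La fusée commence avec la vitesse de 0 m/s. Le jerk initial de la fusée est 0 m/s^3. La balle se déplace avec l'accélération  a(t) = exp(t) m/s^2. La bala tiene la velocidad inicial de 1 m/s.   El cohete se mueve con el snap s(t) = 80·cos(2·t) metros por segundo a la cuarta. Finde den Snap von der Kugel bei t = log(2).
Um dies zu lösen, müssen wir 2 Ableitungen unserer Gleichung für die Beschleunigung a(t) = exp(t) nehmen. Mit d/dt von a(t) finden wir j(t) = exp(t). Die Ableitung von dem Ruck ergibt den Snap: s(t) = exp(t). Mit s(t) = exp(t) und Einsetzen von t = log(2), finden wir s = 2.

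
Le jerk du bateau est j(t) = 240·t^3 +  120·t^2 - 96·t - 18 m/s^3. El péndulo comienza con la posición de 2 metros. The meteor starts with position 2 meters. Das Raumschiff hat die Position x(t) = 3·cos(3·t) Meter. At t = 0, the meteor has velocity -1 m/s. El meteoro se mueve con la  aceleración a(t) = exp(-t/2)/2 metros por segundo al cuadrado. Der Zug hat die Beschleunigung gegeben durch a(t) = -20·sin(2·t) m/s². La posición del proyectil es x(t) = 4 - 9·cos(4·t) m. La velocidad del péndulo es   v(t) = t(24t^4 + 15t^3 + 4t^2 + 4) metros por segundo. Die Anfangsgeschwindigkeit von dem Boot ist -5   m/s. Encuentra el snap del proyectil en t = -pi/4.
Debemos derivar nuestra ecuación de la posición x(t) = 4 - 9·cos(4·t) 4 veces. Tomando d/dt de x(t), encontramos v(t) = 36·sin(4·t). Tomando d/dt de v(t), encontramos a(t) = 144·cos(4·t). Tomando d/dt de a(t), encontramos j(t) = -576·sin(4·t). Derivando la sacudida, obtenemos el snap: s(t) = -2304·cos(4·t). Usando s(t) = -2304·cos(4·t) y sustituyendo t = -pi/4, encontramos s = 2304.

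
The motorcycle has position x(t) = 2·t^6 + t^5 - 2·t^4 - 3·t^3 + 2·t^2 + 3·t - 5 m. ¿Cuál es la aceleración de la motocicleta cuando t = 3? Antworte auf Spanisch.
Para resolver esto, necesitamos tomar 2 derivadas de nuestra ecuación de la posición x(t) = 2·t^6 + t^5 - 2·t^4 - 3·t^3 + 2·t^2 + 3·t - 5. La derivada de la posición da la velocidad: v(t) = 12·t^5 + 5·t^4 - 8·t^3 - 9·t^2 + 4·t + 3. La derivada de la velocidad da la aceleración: a(t) = 60·t^4 + 20·t^3 - 24·t^2 - 18·t + 4. Usando a(t) = 60·t^4 + 20·t^3 - 24·t^2 - 18·t + 4 y sustituyendo t = 3, encontramos a = 5134.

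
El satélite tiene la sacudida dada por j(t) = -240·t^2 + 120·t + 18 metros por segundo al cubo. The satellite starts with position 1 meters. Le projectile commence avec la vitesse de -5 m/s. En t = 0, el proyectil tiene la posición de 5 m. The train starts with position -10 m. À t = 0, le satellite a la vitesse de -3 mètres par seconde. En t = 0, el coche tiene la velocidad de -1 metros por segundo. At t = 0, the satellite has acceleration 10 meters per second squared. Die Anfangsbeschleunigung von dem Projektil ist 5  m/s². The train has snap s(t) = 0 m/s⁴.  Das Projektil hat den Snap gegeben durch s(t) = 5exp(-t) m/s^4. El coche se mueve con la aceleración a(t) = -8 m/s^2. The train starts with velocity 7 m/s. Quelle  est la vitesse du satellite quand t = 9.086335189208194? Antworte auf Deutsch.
Wir müssen das Integral unserer Gleichung für den Ruck j(t) = -240·t^2 + 120·t + 18 2-mal finden. Durch Integration von dem Ruck und Verwendung der Anfangsbedingung a(0) = 10, erhalten wir a(t) = -80·t^3 + 60·t^2 + 18·t + 10. Die Stammfunktion von der Beschleunigung ist die Geschwindigkeit. Mit v(0) = -3 erhalten wir v(t) = -20·t^4 + 20·t^3 + 9·t^2 + 10·t - 3. Wir haben die Geschwindigkeit v(t) = -20·t^4 + 20·t^3 + 9·t^2 + 10·t - 3. Durch Einsetzen von t = 9.086335189208194: v(9.086335189208194) = -120493.439617098.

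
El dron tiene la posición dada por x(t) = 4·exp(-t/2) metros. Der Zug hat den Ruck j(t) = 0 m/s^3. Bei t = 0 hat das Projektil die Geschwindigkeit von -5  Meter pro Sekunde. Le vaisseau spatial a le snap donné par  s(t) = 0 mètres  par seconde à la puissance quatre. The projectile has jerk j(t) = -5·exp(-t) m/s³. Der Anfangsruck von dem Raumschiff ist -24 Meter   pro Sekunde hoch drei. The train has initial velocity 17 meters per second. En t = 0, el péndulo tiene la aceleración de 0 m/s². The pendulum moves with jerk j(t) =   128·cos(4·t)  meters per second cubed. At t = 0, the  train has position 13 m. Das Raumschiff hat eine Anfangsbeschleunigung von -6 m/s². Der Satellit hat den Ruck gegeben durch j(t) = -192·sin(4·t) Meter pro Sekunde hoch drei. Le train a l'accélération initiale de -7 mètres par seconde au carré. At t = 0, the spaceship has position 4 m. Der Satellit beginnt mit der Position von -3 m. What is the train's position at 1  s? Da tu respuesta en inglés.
To find the answer, we compute 3 antiderivatives of j(t) = 0. The integral of jerk, with a(0) = -7, gives acceleration: a(t) = -7. The antiderivative of acceleration, with v(0) = 17, gives velocity: v(t) = 17 - 7·t. Taking ∫v(t)dt and applying x(0) = 13, we find x(t) = -7·t^2/2 + 17·t + 13. We have position x(t) = -7·t^2/2 + 17·t + 13. Substituting t = 1: x(1) = 53/2.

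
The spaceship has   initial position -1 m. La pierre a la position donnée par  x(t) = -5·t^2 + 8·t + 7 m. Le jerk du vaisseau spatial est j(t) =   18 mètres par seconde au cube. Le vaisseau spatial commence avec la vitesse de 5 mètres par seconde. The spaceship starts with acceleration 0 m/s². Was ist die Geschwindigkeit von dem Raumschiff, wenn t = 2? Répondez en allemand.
Ausgehend von dem Ruck j(t) = 18, nehmen wir 2 Stammfunktionen. Das Integral von dem Ruck ist die Beschleunigung. Mit a(0) = 0 erhalten wir a(t) = 18·t. Die Stammfunktion von der Beschleunigung ist die Geschwindigkeit. Mit v(0) = 5 erhalten wir v(t) = 9·t^2 + 5. Wir haben die Geschwindigkeit v(t) = 9·t^2 + 5. Durch Einsetzen von t = 2: v(2) = 41.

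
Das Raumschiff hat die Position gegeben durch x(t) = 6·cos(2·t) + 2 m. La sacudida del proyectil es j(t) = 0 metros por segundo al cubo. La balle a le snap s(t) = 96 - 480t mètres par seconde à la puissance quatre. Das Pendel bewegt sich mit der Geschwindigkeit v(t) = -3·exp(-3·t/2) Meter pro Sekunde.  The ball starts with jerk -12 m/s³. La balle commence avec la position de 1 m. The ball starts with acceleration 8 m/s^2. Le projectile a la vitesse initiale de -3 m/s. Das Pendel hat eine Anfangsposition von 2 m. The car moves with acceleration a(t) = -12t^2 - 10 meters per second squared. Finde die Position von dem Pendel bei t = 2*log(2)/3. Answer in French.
Pour résoudre ceci, nous devons prendre 1 primitive de notre équation de la vitesse v(t) = -3·exp(-3·t/2). La primitive de la vitesse, avec x(0) = 2, donne la position: x(t) = 2·exp(-3·t/2). En utilisant x(t) = 2·exp(-3·t/2) et en substituant t = 2*log(2)/3, nous trouvons x = 1.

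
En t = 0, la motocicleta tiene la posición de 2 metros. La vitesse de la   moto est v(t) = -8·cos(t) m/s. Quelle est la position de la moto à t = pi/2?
En partant de la vitesse v(t) = -8·cos(t), nous prenons 1 primitive. En prenant ∫v(t)dt et en appliquant x(0) = 2, nous trouvons x(t) = 2 - 8·sin(t). Nous avons la position x(t) = 2 - 8·sin(t). En substituant t = pi/2: x(pi/2) = -6.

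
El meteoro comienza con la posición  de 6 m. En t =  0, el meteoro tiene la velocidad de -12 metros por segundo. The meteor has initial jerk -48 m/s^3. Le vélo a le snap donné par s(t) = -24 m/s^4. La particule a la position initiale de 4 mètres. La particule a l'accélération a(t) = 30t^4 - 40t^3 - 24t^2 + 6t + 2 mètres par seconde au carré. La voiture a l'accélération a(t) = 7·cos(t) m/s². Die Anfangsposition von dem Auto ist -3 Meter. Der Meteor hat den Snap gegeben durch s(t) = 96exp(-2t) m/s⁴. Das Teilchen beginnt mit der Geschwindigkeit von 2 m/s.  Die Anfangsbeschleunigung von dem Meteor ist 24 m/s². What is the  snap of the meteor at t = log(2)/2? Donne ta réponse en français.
Nous avons le snap s(t) = 96·exp(-2·t). En substituant t = log(2)/2: s(log(2)/2) = 48.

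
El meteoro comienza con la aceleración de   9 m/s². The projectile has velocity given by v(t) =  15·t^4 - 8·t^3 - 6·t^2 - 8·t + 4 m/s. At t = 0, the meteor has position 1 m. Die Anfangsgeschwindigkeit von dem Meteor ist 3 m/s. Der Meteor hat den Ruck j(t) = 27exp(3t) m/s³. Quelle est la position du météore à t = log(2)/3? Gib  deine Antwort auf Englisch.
We need to integrate our jerk equation j(t) = 27·exp(3·t) 3 times. Taking ∫j(t)dt and applying a(0) = 9, we find a(t) = 9·exp(3·t). The integral of acceleration, with v(0) = 3, gives velocity: v(t) = 3·exp(3·t). The integral of velocity, with x(0) = 1, gives position: x(t) = exp(3·t). We have position x(t) = exp(3·t). Substituting t = log(2)/3: x(log(2)/3) = 2.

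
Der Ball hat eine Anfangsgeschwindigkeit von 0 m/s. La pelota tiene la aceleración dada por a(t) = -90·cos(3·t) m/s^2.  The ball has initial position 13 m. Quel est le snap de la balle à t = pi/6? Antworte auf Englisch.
We must differentiate our acceleration equation a(t) = -90·cos(3·t) 2 times. The derivative of acceleration gives jerk: j(t) = 270·sin(3·t). Taking d/dt of j(t), we find s(t) = 810·cos(3·t). Using s(t) = 810·cos(3·t) and substituting t = pi/6, we find s = 0.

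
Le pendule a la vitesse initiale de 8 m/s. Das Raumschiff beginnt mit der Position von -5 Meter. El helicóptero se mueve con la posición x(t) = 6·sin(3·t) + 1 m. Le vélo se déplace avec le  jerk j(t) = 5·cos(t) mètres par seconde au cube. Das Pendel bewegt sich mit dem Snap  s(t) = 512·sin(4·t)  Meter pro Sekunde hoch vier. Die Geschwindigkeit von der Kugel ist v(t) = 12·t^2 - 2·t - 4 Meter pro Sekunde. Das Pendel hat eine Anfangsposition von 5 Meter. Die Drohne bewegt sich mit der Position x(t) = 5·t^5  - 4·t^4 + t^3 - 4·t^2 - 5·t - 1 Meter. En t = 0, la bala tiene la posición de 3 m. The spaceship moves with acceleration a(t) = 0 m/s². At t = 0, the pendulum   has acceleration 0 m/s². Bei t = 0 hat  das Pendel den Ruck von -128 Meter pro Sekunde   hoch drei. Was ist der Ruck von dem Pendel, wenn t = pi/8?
Wir müssen die Stammfunktion unserer Gleichung für den Snap s(t) = 512·sin(4·t) 1-mal finden. Durch Integration von dem Snap und Verwendung der Anfangsbedingung j(0) = -128, erhalten wir j(t) = -128·cos(4·t). Aus der Gleichung für den Ruck j(t) = -128·cos(4·t), setzen wir t = pi/8 ein und erhalten j = 0.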